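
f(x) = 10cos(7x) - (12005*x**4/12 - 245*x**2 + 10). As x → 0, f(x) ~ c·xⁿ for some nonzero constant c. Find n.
6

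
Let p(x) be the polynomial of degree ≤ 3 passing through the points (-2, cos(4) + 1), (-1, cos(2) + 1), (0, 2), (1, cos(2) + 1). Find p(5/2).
-173/16 + 15*cos(2) - 35*cos(4)/16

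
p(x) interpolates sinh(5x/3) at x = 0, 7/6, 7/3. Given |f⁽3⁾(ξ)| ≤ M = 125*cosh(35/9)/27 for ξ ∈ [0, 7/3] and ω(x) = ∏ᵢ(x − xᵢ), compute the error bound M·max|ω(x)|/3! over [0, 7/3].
42875*sqrt(3)*cosh(35/9)/157464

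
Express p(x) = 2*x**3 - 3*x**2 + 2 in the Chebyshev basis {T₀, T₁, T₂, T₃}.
(1/2)T₀ + (3/2)T₁ + (-3/2)T₂ + (1/2)T₃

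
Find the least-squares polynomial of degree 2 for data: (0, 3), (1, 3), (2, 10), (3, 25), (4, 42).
13/5 + (-2)x + (3)x²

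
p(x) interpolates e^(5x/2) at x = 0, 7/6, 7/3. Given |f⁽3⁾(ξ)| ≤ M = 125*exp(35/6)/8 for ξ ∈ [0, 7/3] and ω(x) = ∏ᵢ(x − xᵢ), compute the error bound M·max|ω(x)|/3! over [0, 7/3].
42875*sqrt(3)*exp(35/6)/46656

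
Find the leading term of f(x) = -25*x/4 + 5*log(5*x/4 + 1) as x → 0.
-125*x**2/32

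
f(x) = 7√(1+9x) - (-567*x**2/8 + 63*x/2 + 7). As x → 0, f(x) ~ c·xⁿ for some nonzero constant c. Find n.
3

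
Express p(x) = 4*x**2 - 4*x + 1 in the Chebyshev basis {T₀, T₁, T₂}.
(3)T₀ + (-4)T₁ + (2)T₂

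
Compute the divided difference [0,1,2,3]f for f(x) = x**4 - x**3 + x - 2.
5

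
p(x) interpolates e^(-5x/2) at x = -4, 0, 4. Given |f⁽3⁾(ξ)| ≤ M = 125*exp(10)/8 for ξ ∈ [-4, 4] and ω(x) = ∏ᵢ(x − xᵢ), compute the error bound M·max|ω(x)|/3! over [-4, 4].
1000*sqrt(3)*exp(10)/27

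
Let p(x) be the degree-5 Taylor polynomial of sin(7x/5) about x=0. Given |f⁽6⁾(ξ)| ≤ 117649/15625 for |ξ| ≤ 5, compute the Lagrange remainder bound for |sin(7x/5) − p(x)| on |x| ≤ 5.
117649/720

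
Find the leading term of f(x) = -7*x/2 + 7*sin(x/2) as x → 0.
-7*x**3/48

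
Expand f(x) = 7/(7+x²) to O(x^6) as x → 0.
1 - x**2/7 + x**4/49 + O(x**6)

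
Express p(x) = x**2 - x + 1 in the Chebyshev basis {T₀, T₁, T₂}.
(3/2)T₀ - T₁ + (1/2)T₂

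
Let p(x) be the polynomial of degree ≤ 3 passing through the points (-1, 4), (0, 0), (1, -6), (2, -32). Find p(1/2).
-13/8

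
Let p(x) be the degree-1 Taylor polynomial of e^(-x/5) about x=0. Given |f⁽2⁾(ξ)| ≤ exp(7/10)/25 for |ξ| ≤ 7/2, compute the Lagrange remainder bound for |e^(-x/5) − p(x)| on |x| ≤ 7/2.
49*exp(7/10)/200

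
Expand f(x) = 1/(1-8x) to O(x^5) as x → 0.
1 + 8*x + 64*x**2 + 512*x**3 + 4096*x**4 + O(x**5)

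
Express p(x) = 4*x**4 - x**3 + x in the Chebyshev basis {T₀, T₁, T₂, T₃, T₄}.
(3/2)T₀ + (1/4)T₁ + (2)T₂ + (-1/4)T₃ + (1/2)T₄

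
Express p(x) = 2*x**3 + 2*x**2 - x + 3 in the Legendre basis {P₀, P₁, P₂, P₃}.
(11/3)P₀ + (1/5)P₁ + (4/3)P₂ + (4/5)P₃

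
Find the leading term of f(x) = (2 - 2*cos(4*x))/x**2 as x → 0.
16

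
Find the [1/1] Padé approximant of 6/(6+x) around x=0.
1/(x/6 + 1)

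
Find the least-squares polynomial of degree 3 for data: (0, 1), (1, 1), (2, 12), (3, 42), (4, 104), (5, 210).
5/6 + (-29/252)x + (-89/84)x² + (17/9)x³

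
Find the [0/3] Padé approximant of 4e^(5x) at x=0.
4/(-125*x**3/6 + 25*x**2/2 - 5*x + 1)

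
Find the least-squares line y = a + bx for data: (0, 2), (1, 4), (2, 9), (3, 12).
a = 3/2, b = 7/2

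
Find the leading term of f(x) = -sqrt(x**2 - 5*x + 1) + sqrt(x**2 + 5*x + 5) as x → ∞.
5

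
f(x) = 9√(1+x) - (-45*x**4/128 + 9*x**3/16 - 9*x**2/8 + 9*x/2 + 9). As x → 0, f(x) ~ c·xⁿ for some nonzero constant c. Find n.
5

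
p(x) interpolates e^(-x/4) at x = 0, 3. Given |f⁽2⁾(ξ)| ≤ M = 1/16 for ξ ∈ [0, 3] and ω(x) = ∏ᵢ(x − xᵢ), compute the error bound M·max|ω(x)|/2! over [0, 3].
9/128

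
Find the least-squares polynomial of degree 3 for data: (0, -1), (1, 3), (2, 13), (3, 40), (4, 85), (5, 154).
-16/21 + (2/9)x + (155/84)x² + (31/36)x³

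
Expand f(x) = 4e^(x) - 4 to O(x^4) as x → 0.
4*x + 2*x**2 + 2*x**3/3 + O(x**4)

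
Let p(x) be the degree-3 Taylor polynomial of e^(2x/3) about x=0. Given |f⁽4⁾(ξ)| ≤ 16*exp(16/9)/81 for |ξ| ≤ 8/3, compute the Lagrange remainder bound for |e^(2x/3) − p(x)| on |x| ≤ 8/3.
8192*exp(16/9)/19683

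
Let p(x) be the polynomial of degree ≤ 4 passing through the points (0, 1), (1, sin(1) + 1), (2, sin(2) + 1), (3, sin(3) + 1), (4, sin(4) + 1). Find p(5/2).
-5*sin(1)/32 - 5*sin(4)/128 + 15*sin(3)/32 + 45*sin(2)/64 + 1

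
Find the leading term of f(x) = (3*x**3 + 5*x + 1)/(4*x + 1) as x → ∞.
3*x**2/4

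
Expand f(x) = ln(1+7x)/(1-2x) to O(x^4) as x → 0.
7*x - 21*x**2/2 + 280*x**3/3 + O(x**4)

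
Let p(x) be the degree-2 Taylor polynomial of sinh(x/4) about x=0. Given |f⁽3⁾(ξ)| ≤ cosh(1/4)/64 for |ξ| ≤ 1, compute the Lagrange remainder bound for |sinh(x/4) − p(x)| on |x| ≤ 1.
cosh(1/4)/384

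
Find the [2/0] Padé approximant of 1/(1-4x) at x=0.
16*x**2 + 4*x + 1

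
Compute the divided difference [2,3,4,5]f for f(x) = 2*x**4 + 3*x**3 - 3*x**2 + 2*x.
31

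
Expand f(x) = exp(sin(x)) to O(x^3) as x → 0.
1 + x + x**2/2 + O(x**3)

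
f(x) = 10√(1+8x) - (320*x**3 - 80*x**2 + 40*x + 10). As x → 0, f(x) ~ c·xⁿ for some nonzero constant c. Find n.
4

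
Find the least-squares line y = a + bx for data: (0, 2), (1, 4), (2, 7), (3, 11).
a = 3/2, b = 3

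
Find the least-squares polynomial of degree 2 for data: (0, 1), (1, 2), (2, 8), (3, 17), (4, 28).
24/35 + (23/70)x + (23/14)x²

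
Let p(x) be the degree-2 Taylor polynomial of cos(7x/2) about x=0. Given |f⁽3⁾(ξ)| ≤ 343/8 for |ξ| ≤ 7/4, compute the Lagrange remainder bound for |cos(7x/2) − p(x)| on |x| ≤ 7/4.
117649/3072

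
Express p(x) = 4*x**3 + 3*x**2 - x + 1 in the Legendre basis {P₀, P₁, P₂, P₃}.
(2)P₀ + (7/5)P₁ + (2)P₂ + (8/5)P₃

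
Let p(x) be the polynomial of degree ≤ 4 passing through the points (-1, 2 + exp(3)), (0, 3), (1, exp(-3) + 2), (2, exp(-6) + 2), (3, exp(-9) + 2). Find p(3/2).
(-5 + 60*exp(3) + 90*exp(6) + (3*exp(3) + 236)*exp(9))*exp(-9)/128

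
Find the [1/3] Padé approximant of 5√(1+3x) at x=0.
(105*x/8 + 5)/(27*x**3/64 - 9*x**2/16 + 9*x/8 + 1)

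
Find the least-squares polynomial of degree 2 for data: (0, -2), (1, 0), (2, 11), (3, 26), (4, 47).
-12/5 + (2/5)x + (3)x²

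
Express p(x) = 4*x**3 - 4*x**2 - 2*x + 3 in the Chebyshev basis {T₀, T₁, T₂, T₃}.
T₀ + T₁ + (-2)T₂ + T₃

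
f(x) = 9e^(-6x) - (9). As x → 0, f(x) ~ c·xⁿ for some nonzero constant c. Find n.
1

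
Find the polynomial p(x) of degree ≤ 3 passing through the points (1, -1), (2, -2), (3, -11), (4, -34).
-x**3 + 2*x**2 - 2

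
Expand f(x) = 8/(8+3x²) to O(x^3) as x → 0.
1 - 3*x**2/8 + O(x**3)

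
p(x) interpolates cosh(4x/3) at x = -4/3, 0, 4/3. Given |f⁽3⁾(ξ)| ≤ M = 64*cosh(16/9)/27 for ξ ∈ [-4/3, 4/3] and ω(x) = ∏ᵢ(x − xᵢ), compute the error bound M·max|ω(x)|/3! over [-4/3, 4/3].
4096*sqrt(3)*cosh(16/9)/19683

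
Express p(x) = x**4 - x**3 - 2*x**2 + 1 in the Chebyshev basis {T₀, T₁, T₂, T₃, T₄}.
(3/8)T₀ + (-3/4)T₁ + (-1/2)T₂ + (-1/4)T₃ + (1/8)T₄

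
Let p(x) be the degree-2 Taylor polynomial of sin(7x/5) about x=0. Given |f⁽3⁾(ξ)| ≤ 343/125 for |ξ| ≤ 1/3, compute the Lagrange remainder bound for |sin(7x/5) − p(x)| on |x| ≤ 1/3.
343/20250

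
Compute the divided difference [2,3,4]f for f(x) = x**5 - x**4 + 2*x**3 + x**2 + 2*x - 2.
249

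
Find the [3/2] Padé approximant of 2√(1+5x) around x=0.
(125*x**3/16 + 225*x**2/8 + 15*x + 2)/(75*x**2/16 + 5*x + 1)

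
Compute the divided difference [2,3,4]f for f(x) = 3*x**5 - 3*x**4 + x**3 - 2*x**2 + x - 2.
697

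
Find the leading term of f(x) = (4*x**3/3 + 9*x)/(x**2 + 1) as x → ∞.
4*x/3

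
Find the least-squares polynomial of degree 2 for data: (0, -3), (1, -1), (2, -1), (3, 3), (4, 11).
-81/35 + (-48/35)x + (8/7)x²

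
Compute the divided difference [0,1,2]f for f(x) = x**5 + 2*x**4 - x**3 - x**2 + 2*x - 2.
25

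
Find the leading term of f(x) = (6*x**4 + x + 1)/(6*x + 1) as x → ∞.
x**3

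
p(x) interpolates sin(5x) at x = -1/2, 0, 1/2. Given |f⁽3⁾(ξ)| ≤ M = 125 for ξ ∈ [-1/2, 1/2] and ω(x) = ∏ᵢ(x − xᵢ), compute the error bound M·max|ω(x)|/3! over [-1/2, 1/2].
125*sqrt(3)/216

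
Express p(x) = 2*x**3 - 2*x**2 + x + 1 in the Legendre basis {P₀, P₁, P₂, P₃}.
(1/3)P₀ + (11/5)P₁ + (-4/3)P₂ + (4/5)P₃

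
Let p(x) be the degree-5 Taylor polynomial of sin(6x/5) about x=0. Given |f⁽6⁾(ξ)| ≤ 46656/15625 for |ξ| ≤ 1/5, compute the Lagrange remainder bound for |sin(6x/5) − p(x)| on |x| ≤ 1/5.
324/1220703125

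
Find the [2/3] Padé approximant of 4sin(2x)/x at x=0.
(8 - 56*x**2/15)/(x**2/5 + 1)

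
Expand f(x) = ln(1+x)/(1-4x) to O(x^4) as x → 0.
x + 7*x**2/2 + 43*x**3/3 + O(x**4)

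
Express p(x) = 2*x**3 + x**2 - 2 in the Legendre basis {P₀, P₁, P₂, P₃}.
(-5/3)P₀ + (6/5)P₁ + (2/3)P₂ + (4/5)P₃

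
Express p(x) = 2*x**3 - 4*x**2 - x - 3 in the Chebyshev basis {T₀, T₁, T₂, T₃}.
(-5)T₀ + (1/2)T₁ + (-2)T₂ + (1/2)T₃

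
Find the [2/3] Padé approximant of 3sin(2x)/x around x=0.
(6 - 14*x**2/5)/(x**2/5 + 1)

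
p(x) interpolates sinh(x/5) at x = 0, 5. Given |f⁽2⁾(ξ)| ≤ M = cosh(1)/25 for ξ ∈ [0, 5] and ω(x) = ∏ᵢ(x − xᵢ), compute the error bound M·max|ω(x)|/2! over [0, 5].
cosh(1)/8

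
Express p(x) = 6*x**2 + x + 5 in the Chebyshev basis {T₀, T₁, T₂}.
(8)T₀ + T₁ + (3)T₂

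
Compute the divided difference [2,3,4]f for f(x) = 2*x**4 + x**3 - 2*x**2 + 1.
117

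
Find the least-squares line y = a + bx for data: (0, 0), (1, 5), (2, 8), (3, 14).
a = 0, b = 9/2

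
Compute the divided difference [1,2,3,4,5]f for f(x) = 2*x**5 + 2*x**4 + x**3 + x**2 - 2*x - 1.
32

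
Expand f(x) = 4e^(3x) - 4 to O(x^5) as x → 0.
12*x + 18*x**2 + 18*x**3 + 27*x**4/2 + O(x**5)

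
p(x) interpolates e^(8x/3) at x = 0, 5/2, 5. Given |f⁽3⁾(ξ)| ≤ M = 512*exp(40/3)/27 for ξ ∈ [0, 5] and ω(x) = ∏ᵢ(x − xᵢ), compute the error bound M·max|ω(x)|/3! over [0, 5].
8000*sqrt(3)*exp(40/3)/729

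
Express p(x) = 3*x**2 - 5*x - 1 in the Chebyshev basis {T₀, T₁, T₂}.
(1/2)T₀ + (-5)T₁ + (3/2)T₂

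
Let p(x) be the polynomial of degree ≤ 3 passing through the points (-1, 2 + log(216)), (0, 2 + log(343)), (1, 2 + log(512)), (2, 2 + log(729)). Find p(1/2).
2 + log(112*2**(7/8)*3**(7/16)*7**(11/16)/3)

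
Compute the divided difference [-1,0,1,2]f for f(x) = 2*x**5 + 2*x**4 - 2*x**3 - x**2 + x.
12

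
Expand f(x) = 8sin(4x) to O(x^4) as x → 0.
32*x - 256*x**3/3 + O(x**4)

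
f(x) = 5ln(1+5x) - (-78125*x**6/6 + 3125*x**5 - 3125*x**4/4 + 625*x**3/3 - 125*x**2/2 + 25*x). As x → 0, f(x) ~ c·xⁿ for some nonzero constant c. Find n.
7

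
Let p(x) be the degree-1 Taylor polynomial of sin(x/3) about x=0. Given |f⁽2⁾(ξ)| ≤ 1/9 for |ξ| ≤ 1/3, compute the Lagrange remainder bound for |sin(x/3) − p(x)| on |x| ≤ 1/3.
1/162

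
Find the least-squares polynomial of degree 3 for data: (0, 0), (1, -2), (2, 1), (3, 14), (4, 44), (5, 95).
1/63 + (-985/378)x + (-89/252)x² + (101/108)x³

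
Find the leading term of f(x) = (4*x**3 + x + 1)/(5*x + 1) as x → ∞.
4*x**2/5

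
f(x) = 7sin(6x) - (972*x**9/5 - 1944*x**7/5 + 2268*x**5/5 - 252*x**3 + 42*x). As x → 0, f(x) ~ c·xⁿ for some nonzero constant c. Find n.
11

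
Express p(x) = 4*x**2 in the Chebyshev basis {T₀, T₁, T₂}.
(2)T₀ + (2)T₂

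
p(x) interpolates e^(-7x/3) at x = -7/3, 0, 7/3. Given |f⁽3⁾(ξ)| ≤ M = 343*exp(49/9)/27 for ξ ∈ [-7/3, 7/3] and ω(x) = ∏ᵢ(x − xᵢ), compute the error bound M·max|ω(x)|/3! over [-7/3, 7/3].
117649*sqrt(3)*exp(49/9)/19683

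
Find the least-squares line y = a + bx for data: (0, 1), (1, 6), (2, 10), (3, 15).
a = 11/10, b = 23/5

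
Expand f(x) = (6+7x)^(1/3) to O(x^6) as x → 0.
6**(1/3) + 7*6**(1/3)*x/18 - 49*6**(1/3)*x**2/324 + 1715*6**(1/3)*x**3/17496 - 12005*6**(1/3)*x**4/157464 + 184877*6**(1/3)*x**5/2834352 + O(x**6)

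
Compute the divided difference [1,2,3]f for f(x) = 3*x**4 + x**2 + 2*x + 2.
76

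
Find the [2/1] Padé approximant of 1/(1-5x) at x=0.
1/(1 - 5*x)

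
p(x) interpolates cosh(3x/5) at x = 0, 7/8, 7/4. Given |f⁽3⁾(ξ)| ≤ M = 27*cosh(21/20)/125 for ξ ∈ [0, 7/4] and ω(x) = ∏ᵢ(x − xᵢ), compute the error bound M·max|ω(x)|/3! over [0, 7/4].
343*sqrt(3)*cosh(21/20)/64000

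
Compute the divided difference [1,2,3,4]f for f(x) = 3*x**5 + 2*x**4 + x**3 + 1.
216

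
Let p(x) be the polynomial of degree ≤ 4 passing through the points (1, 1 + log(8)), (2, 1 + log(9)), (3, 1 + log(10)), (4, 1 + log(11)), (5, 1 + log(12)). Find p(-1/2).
1 + log(429496729600000000000000000000000*11**(31/32)*2**(25/128)*3**(19/128)*5**(13/64)/1259146754955705275366853393770193)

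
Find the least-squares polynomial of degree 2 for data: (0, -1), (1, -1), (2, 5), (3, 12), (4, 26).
-37/35 + (-111/70)x + (29/14)x²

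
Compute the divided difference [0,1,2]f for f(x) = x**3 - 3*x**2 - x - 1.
0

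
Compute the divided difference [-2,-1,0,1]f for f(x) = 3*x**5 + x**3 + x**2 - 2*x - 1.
16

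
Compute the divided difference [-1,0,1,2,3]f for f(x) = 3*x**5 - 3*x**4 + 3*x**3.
12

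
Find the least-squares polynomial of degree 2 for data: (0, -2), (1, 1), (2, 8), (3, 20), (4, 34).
-15/7 + (97/70)x + (27/14)x²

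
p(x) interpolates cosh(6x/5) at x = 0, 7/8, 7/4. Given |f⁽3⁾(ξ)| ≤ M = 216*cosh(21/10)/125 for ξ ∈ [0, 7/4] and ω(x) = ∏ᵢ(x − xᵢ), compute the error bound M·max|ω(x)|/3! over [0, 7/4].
343*sqrt(3)*cosh(21/10)/8000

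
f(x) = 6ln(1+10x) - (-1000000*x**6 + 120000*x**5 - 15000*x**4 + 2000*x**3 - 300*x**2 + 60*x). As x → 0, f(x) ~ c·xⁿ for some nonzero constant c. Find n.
7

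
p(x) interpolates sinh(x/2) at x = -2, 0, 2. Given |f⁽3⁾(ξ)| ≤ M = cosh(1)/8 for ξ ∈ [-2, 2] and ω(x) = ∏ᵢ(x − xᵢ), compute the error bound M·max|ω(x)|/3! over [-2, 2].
sqrt(3)*cosh(1)/27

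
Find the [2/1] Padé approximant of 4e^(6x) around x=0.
(24*x**2 + 16*x + 4)/(1 - 2*x)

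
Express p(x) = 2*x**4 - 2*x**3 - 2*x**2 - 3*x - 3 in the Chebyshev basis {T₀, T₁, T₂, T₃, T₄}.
(-13/4)T₀ + (-9/2)T₁ + (-1/2)T₃ + (1/4)T₄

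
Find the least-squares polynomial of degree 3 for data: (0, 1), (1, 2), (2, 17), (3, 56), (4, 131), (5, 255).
8/9 + (-211/189)x + (155/252)x² + (211/108)x³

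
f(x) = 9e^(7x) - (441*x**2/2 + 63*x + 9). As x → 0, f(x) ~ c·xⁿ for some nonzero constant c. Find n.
3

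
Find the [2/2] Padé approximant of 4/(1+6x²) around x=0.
4/(6*x**2 + 1)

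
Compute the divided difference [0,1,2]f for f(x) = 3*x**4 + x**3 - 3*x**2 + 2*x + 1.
21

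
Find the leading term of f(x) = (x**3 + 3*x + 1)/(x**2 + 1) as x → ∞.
x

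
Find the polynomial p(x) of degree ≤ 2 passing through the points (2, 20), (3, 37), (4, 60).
3*x**2 + 2*x + 4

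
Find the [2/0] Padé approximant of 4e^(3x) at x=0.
18*x**2 + 12*x + 4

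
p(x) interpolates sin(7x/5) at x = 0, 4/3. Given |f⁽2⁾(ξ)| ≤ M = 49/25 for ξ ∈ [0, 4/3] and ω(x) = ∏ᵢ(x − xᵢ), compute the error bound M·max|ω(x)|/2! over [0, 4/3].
98/225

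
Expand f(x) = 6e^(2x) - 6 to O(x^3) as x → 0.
12*x + 12*x**2 + O(x**3)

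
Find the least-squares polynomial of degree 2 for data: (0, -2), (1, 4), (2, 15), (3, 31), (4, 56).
-58/35 + (141/70)x + (43/14)x²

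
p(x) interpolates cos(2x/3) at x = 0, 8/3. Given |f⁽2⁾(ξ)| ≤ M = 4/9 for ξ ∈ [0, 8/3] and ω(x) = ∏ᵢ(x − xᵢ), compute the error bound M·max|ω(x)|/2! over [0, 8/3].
32/81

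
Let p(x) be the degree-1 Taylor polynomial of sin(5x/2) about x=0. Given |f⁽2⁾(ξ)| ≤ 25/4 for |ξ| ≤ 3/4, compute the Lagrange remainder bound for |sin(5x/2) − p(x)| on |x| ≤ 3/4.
225/128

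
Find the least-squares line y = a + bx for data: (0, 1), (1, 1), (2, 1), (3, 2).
a = 4/5, b = 3/10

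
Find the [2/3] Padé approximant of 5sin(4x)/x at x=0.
(20 - 112*x**2/3)/(4*x**2/5 + 1)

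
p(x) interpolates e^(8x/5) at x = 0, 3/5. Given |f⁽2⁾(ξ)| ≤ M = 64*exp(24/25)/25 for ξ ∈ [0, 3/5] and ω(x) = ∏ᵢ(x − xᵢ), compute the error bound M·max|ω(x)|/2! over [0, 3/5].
72*exp(24/25)/625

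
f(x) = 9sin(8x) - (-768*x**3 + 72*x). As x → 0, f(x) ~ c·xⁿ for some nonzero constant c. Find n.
5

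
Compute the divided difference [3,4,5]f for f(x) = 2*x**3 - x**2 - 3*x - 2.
23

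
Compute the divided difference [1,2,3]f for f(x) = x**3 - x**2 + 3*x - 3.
5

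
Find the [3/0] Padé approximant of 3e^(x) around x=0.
x**3/2 + 3*x**2/2 + 3*x + 3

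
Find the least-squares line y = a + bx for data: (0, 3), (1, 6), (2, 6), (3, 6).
a = 39/10, b = 9/10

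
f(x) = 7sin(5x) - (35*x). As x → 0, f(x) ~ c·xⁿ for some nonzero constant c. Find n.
3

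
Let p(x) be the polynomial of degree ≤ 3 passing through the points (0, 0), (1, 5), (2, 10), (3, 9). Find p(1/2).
17/8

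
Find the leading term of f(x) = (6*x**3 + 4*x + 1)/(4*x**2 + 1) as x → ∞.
3*x/2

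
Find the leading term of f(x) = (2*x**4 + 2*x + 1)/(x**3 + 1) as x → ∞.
2*x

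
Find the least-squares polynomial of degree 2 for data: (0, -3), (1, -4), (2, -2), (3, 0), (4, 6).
-3 + (-9/5)x + x²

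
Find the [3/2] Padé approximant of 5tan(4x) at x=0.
(-64*x**3/3 + 20*x)/(1 - 32*x**2/5)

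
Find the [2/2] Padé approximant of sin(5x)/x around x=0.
(5 - 175*x**2/12)/(5*x**2/4 + 1)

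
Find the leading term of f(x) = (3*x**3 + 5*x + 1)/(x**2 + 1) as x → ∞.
3*x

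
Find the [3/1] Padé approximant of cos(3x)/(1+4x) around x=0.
(27*x**3/32 - 441*x**2/92 + 27*x/368 + 1)/(1499*x/368 + 1)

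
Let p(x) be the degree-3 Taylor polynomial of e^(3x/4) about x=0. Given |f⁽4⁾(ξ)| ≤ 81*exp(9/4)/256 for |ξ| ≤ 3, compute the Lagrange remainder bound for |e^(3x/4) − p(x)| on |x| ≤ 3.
2187*exp(9/4)/2048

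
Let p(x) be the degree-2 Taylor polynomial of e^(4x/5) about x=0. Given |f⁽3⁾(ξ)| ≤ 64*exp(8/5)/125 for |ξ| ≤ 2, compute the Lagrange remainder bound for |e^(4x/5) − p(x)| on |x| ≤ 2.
256*exp(8/5)/375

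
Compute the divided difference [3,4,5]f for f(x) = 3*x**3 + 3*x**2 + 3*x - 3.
39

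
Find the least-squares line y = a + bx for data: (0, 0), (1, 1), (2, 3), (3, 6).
a = -1/2, b = 2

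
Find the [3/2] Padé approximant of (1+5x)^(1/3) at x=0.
(175*x**3/81 + 35*x**2/3 + 7*x + 1)/(50*x**2/9 + 16*x/3 + 1)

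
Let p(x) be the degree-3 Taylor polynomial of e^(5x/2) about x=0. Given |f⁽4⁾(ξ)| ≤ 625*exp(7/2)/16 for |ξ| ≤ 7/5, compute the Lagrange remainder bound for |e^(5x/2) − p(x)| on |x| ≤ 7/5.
2401*exp(7/2)/384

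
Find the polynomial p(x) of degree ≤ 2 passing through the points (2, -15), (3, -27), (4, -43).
-2*x**2 - 2*x - 3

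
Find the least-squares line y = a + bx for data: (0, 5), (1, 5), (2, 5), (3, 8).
a = 22/5, b = 9/10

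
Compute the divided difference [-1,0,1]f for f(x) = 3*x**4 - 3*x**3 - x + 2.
3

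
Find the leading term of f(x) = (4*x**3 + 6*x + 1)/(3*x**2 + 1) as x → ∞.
4*x/3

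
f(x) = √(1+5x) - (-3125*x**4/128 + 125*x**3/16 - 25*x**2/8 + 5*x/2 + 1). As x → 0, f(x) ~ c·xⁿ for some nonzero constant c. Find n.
5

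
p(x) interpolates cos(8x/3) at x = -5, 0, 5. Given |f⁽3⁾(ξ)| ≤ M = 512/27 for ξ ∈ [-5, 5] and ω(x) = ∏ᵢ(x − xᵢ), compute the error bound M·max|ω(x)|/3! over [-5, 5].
64000*sqrt(3)/729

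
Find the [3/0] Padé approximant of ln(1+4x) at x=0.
4*x*(16*x**2 - 6*x + 3)/3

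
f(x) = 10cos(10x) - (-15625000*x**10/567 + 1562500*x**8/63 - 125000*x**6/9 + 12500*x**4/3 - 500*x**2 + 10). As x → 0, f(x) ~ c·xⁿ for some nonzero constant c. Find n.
12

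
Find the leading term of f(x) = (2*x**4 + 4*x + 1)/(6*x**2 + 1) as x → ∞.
x**2/3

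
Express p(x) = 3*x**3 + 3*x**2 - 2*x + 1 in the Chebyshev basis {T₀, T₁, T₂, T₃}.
(5/2)T₀ + (1/4)T₁ + (3/2)T₂ + (3/4)T₃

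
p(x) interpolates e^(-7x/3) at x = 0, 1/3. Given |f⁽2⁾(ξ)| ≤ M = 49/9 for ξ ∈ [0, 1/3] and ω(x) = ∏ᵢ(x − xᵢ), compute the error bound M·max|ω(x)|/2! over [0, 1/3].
49/648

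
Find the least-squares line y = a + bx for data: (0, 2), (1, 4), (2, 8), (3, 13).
a = 6/5, b = 37/10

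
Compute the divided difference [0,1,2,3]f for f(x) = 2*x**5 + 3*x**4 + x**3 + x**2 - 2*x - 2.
69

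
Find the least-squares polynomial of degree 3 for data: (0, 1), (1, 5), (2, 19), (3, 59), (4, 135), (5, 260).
8/7 + (5/3)x + (-11/28)x² + (25/12)x³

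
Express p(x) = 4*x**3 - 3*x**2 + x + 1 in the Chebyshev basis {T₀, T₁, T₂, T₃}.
(-1/2)T₀ + (4)T₁ + (-3/2)T₂ + T₃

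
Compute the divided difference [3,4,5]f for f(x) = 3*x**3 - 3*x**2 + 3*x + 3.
33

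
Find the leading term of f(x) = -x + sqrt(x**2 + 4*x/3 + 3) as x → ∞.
2/3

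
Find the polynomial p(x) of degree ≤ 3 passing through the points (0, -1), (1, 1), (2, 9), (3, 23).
3*x**2 - x - 1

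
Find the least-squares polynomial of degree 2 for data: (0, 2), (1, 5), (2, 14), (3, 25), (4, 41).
9/5 + (9/5)x + (2)x²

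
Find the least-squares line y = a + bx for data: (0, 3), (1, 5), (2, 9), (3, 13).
a = 12/5, b = 17/5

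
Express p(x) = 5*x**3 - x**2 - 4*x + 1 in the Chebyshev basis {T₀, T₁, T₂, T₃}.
(1/2)T₀ + (-1/4)T₁ + (-1/2)T₂ + (5/4)T₃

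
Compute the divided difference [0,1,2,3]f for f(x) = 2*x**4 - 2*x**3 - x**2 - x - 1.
10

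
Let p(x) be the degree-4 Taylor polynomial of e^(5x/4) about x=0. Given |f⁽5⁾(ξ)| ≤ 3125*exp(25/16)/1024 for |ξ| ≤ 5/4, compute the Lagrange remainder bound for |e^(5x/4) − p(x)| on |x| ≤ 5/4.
1953125*exp(25/16)/25165824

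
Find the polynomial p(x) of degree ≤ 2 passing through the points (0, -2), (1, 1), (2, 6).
x**2 + 2*x - 2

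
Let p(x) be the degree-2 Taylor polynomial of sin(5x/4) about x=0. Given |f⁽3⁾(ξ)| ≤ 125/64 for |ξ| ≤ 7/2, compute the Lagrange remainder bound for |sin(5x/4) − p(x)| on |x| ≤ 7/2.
42875/3072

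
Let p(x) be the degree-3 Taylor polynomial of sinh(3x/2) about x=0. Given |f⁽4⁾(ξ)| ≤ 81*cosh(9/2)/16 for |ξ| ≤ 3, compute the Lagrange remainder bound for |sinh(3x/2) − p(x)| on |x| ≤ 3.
2187*cosh(9/2)/128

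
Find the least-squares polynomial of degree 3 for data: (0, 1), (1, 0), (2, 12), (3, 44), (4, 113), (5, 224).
62/63 + (-82/27)x + (29/63)x² + (49/27)x³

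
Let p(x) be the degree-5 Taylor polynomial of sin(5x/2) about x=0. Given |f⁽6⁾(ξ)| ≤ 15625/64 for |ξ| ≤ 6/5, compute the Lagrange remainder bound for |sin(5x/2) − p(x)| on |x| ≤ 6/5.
81/80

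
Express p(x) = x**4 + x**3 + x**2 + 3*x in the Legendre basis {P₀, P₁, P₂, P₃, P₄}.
(8/15)P₀ + (18/5)P₁ + (26/21)P₂ + (2/5)P₃ + (8/35)P₄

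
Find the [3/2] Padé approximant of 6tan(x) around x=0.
2*x*(15 - x**2)/(5*(1 - 2*x**2/5))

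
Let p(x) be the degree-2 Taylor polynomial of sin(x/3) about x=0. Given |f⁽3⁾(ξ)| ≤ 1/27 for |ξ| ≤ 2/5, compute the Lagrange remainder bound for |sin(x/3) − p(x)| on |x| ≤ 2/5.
4/10125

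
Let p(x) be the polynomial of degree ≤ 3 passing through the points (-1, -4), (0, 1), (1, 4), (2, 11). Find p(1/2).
19/8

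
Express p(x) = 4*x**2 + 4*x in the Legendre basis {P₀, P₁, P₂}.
(4/3)P₀ + (4)P₁ + (8/3)P₂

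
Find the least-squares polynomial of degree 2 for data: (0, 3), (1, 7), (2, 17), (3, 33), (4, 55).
3 + x + (3)x²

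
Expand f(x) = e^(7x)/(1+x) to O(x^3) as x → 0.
1 + 6*x + 37*x**2/2 + O(x**3)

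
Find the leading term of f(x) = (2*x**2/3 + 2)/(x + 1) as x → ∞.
2*x/3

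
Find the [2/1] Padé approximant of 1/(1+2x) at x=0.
1/(2*x + 1)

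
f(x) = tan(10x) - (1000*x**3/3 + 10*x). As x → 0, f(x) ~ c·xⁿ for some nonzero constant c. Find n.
5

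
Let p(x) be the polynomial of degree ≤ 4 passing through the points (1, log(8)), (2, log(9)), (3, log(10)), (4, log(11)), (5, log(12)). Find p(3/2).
log(9*11**(7/32)*38999023360671744**(1/128)*5**(29/64)/5)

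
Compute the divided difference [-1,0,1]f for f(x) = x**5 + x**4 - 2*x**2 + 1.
-1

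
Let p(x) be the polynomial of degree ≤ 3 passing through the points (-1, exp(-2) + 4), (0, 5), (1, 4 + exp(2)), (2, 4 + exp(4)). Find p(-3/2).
((-5*exp(4) + 29 + 21*exp(2))*exp(2) + 35)*exp(-2)/16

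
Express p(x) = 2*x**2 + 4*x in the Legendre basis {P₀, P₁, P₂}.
(2/3)P₀ + (4)P₁ + (4/3)P₂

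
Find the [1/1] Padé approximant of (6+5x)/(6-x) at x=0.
(5*x/6 + 1)/(1 - x/6)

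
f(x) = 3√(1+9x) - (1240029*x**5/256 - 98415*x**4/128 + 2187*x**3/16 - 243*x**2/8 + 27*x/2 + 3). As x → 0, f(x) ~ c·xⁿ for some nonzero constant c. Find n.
6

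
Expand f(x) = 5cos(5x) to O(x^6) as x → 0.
5 - 125*x**2/2 + 3125*x**4/24 + O(x**6)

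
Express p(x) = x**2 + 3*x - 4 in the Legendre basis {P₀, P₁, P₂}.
(-11/3)P₀ + (3)P₁ + (2/3)P₂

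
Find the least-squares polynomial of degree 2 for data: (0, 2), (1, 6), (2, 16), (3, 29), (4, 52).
79/35 + (41/70)x + (41/14)x²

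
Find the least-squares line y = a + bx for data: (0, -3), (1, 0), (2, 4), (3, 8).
a = -33/10, b = 37/10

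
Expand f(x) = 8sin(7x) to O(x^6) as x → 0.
56*x - 1372*x**3/3 + 16807*x**5/15 + O(x**6)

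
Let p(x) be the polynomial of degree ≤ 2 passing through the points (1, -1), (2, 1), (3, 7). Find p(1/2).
-1/2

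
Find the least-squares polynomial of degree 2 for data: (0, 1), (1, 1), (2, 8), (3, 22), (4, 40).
26/35 + (-167/70)x + (43/14)x²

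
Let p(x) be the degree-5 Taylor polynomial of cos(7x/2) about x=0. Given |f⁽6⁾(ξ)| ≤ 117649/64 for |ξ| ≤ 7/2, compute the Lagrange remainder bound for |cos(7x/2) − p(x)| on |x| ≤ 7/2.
13841287201/2949120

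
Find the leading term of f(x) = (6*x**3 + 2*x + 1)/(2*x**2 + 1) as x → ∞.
3*x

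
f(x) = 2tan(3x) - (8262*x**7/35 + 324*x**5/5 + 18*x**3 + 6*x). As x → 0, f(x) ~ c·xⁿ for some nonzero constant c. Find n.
9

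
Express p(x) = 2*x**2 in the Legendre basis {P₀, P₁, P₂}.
(2/3)P₀ + (4/3)P₂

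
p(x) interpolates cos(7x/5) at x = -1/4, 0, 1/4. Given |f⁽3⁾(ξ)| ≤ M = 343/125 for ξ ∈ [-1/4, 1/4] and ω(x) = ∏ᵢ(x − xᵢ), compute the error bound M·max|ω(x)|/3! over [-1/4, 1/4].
343*sqrt(3)/216000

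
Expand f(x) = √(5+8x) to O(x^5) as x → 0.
sqrt(5) + 4*sqrt(5)*x/5 - 8*sqrt(5)*x**2/25 + 32*sqrt(5)*x**3/125 - 32*sqrt(5)*x**4/125 + O(x**5)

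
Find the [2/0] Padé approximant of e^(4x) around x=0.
8*x**2 + 4*x + 1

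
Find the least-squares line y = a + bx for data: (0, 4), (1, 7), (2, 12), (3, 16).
a = 18/5, b = 41/10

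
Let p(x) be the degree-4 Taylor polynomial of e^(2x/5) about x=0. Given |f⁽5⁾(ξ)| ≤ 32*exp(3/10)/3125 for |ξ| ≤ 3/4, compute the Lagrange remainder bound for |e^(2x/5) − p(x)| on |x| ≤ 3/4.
81*exp(3/10)/4000000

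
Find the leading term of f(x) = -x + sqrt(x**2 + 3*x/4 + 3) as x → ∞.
3/8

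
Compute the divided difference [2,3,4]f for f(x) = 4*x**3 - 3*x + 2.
36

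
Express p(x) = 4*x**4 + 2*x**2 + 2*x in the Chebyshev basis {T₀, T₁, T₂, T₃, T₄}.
(5/2)T₀ + (2)T₁ + (3)T₂ + (1/2)T₄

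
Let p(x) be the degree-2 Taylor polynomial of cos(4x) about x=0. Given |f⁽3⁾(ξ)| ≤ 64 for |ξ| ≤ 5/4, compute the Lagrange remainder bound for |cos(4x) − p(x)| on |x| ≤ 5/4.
125/6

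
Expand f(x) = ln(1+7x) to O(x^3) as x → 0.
7*x - 49*x**2/2 + O(x**3)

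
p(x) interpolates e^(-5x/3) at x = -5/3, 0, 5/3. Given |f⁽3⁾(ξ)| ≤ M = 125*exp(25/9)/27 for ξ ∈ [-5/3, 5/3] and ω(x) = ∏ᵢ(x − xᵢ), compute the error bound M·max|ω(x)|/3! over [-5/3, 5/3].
15625*sqrt(3)*exp(25/9)/19683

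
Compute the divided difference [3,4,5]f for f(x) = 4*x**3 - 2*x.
48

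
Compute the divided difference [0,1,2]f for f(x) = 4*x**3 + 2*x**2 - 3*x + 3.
14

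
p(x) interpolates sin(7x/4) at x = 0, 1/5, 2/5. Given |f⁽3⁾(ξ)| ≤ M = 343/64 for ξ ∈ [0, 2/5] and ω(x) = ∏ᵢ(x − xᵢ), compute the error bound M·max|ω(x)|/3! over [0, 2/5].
343*sqrt(3)/216000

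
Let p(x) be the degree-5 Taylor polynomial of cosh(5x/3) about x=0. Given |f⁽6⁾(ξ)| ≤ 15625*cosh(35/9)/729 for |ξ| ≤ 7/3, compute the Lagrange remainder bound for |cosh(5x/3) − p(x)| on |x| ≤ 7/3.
367653125*cosh(35/9)/76527504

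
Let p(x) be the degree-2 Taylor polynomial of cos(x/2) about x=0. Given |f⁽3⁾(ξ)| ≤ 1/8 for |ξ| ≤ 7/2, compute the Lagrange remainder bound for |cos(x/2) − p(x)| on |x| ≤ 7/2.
343/384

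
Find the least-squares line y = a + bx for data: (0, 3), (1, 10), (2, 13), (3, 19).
a = 18/5, b = 51/10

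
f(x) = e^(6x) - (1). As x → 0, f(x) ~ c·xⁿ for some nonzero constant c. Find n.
1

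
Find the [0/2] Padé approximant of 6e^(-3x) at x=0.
6/(9*x**2/2 + 3*x + 1)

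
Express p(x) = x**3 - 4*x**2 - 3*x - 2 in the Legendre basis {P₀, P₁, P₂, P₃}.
(-10/3)P₀ + (-12/5)P₁ + (-8/3)P₂ + (2/5)P₃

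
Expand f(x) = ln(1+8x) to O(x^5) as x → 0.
8*x - 32*x**2 + 512*x**3/3 - 1024*x**4 + O(x**5)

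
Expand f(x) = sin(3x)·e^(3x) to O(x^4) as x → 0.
3*x + 9*x**2 + 9*x**3 + O(x**4)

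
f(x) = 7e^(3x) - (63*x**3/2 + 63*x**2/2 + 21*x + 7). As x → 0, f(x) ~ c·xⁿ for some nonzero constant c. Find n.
4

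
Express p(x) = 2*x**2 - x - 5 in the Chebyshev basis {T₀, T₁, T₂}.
(-4)T₀ - T₁ + T₂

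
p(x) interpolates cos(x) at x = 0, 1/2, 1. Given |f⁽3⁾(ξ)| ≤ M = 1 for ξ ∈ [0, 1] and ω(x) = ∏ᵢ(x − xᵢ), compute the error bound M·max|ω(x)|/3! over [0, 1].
sqrt(3)/216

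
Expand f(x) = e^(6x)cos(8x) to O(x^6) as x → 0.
1 + 6*x - 14*x**2 - 156*x**3 - 1054*x**4/3 - 316*x**5/5 + O(x**6)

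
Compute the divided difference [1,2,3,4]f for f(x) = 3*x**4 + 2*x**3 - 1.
32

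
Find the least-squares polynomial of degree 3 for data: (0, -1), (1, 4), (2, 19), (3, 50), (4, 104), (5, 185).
-17/18 + (1223/756)x + (557/252)x² + (53/54)x³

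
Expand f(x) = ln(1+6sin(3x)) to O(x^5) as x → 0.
18*x - 162*x**2 + 1917*x**3 - 25758*x**4 + O(x**5)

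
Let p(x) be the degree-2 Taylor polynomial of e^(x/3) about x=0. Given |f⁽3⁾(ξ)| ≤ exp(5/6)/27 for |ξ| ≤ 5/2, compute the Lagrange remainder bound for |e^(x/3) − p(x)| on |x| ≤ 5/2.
125*exp(5/6)/1296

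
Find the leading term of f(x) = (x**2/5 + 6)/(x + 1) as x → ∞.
x/5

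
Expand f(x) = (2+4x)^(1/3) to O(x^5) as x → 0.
2**(1/3) + 2*2**(1/3)*x/3 - 4*2**(1/3)*x**2/9 + 40*2**(1/3)*x**3/81 - 160*2**(1/3)*x**4/243 + O(x**5)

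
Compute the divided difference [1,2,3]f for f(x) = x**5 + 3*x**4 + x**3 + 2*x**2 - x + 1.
173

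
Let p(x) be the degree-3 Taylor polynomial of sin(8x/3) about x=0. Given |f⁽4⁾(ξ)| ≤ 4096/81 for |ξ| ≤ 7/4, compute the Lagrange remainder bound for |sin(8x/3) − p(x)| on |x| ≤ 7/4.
4802/243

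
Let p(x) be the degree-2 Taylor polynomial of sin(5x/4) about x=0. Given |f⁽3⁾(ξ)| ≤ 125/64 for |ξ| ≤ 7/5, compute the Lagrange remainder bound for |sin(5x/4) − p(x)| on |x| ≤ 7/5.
343/384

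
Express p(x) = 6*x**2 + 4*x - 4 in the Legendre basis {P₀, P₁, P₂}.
(-2)P₀ + (4)P₁ + (4)P₂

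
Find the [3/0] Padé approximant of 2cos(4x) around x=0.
2 - 16*x**2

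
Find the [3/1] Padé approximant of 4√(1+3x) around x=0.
(-27*x**3/16 + 27*x**2/4 + 27*x/2 + 4)/(15*x/8 + 1)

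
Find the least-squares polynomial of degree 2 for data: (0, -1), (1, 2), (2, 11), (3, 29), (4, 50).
-41/35 + (3/70)x + (45/14)x²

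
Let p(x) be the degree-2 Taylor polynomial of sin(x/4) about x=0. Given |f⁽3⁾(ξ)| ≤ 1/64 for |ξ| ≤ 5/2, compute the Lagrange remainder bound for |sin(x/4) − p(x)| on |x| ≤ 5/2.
125/3072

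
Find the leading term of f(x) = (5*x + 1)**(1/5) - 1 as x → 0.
x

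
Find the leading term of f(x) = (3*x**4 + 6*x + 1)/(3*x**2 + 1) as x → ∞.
x**2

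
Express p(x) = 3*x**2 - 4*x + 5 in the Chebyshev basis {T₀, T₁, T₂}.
(13/2)T₀ + (-4)T₁ + (3/2)T₂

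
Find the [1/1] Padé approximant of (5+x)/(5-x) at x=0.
(x/5 + 1)/(1 - x/5)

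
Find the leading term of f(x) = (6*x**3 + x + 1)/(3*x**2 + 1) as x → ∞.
2*x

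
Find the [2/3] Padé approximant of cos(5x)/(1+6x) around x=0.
(1 - 125*x**2/12)/(25*x**3/2 + 25*x**2/12 + 6*x + 1)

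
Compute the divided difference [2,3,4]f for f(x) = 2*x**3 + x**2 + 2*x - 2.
19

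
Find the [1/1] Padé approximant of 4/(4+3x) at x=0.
1/(3*x/4 + 1)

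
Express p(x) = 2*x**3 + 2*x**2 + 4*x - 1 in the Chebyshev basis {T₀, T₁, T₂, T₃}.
(11/2)T₁ + T₂ + (1/2)T₃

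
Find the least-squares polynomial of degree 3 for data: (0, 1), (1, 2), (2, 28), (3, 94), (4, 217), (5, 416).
6/7 + (-97/21)x + (47/14)x² + (17/6)x³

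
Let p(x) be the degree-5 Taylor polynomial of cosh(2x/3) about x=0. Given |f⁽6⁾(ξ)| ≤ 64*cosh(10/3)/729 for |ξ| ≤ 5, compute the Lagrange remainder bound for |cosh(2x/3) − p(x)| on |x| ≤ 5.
12500*cosh(10/3)/6561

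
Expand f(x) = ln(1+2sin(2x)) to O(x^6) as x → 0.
4*x - 8*x**2 + 56*x**3/3 - 160*x**4/3 + 488*x**5/3 + O(x**6)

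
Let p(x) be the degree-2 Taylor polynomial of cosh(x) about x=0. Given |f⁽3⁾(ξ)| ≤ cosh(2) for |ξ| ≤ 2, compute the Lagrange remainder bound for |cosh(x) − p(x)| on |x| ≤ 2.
4*cosh(2)/3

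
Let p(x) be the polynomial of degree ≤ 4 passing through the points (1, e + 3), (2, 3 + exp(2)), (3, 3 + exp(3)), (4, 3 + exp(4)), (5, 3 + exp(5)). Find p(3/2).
-35*exp(3)/64 - 5*exp(5)/128 + 35*e/128 + 3 + 35*exp(2)/32 + 7*exp(4)/32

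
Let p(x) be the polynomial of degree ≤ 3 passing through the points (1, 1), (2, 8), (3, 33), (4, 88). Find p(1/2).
1/2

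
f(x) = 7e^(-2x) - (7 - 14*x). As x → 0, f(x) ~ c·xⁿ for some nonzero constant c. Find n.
2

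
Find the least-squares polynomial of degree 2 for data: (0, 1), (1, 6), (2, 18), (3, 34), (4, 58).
1 + (11/5)x + (3)x²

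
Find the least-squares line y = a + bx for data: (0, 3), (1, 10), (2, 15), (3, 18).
a = 4, b = 5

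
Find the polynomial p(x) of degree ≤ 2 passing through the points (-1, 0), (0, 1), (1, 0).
1 - x**2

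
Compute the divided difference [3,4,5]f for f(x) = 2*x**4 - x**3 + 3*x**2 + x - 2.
185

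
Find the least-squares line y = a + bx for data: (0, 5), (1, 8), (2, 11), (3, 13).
a = 26/5, b = 27/10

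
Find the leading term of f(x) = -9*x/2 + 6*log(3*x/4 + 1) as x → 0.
-27*x**2/16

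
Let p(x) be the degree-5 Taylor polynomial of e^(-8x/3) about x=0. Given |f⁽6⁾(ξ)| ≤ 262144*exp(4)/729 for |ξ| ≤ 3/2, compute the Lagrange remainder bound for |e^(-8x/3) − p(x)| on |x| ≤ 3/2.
256*exp(4)/45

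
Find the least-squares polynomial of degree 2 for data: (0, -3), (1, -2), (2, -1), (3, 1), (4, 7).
-92/35 + (-59/70)x + (11/14)x²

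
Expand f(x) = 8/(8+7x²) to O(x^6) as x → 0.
1 - 7*x**2/8 + 49*x**4/64 + O(x**6)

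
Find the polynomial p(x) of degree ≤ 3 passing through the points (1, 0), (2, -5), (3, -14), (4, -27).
-2*x**2 + x + 1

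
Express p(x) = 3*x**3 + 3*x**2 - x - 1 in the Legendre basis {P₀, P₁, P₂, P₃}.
(4/5)P₁ + (2)P₂ + (6/5)P₃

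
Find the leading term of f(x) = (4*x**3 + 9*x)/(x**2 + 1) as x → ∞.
4*x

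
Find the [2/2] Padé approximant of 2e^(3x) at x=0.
(3*x**2/2 + 3*x + 2)/(3*x**2/4 - 3*x/2 + 1)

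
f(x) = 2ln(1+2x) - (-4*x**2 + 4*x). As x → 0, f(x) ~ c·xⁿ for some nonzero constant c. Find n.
3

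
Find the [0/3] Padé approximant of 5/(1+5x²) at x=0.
5/(5*x**2 + 1)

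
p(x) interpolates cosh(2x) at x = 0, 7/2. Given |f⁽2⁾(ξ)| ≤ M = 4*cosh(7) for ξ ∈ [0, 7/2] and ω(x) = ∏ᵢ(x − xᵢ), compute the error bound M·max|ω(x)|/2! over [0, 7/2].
49*cosh(7)/8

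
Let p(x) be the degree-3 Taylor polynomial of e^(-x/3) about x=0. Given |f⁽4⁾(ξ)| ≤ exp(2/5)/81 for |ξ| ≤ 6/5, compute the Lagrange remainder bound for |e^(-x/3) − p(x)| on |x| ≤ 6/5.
2*exp(2/5)/1875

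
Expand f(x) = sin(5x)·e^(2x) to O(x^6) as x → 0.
5*x + 10*x**2 - 65*x**3/6 - 35*x**4 - 295*x**5/24 + O(x**6)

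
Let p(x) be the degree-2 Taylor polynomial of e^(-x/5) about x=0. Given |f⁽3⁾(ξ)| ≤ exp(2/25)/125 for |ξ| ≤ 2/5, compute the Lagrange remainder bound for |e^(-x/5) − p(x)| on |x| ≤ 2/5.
4*exp(2/25)/46875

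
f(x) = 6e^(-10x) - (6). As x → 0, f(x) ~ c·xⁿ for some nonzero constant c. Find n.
1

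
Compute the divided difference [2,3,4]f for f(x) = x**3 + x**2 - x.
10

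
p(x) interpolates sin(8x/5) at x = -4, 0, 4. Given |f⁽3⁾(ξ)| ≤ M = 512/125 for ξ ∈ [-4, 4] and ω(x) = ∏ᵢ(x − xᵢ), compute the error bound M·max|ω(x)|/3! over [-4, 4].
32768*sqrt(3)/3375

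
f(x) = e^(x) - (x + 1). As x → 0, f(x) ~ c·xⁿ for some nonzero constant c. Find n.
2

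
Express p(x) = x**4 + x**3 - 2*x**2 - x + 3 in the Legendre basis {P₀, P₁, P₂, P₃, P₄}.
(38/15)P₀ + (-2/5)P₁ + (-16/21)P₂ + (2/5)P₃ + (8/35)P₄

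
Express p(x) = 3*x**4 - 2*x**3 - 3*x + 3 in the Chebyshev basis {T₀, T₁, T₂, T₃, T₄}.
(33/8)T₀ + (-9/2)T₁ + (3/2)T₂ + (-1/2)T₃ + (3/8)T₄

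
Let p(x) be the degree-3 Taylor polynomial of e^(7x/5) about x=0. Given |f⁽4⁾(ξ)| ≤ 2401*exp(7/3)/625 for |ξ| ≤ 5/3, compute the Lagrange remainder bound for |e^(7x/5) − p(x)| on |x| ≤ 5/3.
2401*exp(7/3)/1944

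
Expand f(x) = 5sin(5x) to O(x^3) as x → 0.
25*x + O(x**3)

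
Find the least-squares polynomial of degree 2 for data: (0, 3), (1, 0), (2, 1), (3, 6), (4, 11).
93/35 + (-123/35)x + (10/7)x²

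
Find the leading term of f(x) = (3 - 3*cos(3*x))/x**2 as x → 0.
27/2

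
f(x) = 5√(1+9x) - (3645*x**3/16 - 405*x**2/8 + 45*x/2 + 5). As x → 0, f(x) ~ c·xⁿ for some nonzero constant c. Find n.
4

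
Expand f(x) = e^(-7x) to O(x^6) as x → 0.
1 - 7*x + 49*x**2/2 - 343*x**3/6 + 2401*x**4/24 - 16807*x**5/120 + O(x**6)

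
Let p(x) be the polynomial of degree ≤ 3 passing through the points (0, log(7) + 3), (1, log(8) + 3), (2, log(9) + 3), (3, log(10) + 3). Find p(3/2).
log(6*2**(5/8)*3**(1/8)*35**(15/16)/35) + 3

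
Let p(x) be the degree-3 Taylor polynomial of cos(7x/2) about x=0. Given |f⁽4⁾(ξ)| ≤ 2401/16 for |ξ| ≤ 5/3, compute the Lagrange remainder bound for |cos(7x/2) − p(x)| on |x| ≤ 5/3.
1500625/31104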